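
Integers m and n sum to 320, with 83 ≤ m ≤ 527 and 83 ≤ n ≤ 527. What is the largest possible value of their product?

With m + n fixed, mn peaks when the two are closest together.
Taking m = 160 and n = 160 (both in [83, 527]) gives mn = 25600.

25600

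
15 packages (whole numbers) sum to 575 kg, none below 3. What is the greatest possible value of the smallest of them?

38

If every one of the 15 were at least 39, the total would be at least 15 × 39 = 585 > 575.
Equality holds with 10 values of 38 and 5 values of 39.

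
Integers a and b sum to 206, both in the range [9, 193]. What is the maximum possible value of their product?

10609

With a + b fixed, ab peaks when the two are closest together.
Taking a = 103 and b = 103 (both in [9, 193]) gives ab = 10609.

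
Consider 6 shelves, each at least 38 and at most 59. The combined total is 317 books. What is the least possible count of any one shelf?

Minimizing one value means maximizing the remaining 5.
The other 5 can take up 5 × 59 = 295 ≥ 317 − 38, so one shelf can sit at its floor of 38.
Achievable: one at 38 and the other 5 totalling 279, which fits since 5 × 38 ≤ 279 ≤ 5 × 59.

38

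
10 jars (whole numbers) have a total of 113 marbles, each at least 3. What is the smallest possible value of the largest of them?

The 10 values sum to 113, so their maximum is at least ⌈113/10⌉ = 12.
Achievable: 3 of them at 12 and 7 at 11 total 113.

12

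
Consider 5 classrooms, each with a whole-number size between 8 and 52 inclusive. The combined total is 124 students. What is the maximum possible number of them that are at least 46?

2

If k of the values are ≥ 46, the total is ≥ 46k + 8(5 − k).
Setting 46k + 8(5 − k) ≤ 124 gives 38k ≤ 84, so k ≤ 2.
k = 2 is achieved by 2 values at 46 and 3 at 8, total 116; add 8 to one value (staying below 46) to reach 124.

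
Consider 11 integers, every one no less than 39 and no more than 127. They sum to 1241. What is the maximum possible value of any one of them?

127

Maximizing one value means minimizing the remaining 10.
The other 10 contribute at least 10 × 39 = 390, leaving at most 1241 − 390 = 851.
But each integer is capped at 127, so the maximum is 127.
Achievable: one at 127 and the other 10 totalling 1114, which fits since 10 × 39 ≤ 1114 ≤ 10 × 127.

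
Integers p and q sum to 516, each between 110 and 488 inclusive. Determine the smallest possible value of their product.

For a fixed sum, pq is smallest when p and q are as far apart as possible.
At the endpoint p = 110, q = 516 − 110 = 406, so pq = 110 × 406 = 44660.

44660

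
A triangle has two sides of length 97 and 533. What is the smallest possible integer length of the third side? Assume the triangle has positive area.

437

The third side must exceed |97 − 533| = 436.
The smallest integer above 436 is 437.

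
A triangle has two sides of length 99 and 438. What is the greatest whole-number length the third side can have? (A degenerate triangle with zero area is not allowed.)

The third side must be less than 99 + 438 = 537.
The largest integer below 537 is 536.

536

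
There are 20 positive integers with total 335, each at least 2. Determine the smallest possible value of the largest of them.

17

If every one of the 20 were at most 16, the total would be at most 20 × 16 = 320 < 335.
Equality holds with 15 values of 17 and 5 values of 16.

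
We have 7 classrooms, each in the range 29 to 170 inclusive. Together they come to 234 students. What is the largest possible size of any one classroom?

60

Maximizing one value means minimizing the remaining 6.
The other 6 contribute at least 6 × 29 = 174, leaving at most 234 − 174 = 60.
Since 60 ≤ 170, this is achievable: one at 60 and 6 at 29.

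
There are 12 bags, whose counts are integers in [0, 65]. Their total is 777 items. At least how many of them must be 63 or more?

11

Each value short of 63 is at most 62, costing at least 65 − 62 = 3 against the maximum total of 780.
We can afford to lose at most 780 − 777 = 3, so at most ⌊3/3⌋ = 1 fall short, and at least 11 are ≥ 63.
Exactly 11 works: 11 values at 65 and 1 at 62 total 777.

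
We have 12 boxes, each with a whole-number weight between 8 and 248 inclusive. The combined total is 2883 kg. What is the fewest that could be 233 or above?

If only k of them are at least 233, the other 12 − k are at most 232, so the total is at most k·248 + (12 − k)·232.
This must reach 2883, so k·248 + (12 − k)·232 ≥ 2883, giving k ≥ 7.
Exactly 7 works: 7 values at 248 and 5 at 232 total 2896; lower one of the high values by 13 (still ≥ 233) to hit 2883.

7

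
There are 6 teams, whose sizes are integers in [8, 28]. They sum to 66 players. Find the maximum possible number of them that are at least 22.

If k of the values are ≥ 22, the total is ≥ 22k + 8(6 − k).
Setting 22k + 8(6 − k) ≤ 66 gives 14k ≤ 18, so k ≤ 1.
k = 1 is achieved by 1 value at 22 and 5 at 8, total 62; add 4 to one value (staying below 22) to reach 66.

1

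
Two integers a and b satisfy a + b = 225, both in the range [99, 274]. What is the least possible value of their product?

12474

Since a + b is fixed, pushing one of them to its bound minimizes the product.
At the endpoint a = 99, b = 225 − 99 = 126, so ab = 99 × 126 = 12474.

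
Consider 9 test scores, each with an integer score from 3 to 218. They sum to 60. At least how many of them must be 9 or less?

If only k of them are at most 9, the other 9 − k are at least 10, so the total is at least (9 − k)·10 + k·3.
This is ≤ 60, so (9 − k)·10 + 3k ≤ 60, which gives k ≥ 5.
Exactly 5 works: 5 values at 3 and 4 at 10 total 55; raise one of the low values by 5 (still ≤ 9) to hit 60.

5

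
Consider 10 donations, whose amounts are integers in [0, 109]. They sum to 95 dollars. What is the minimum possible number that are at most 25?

Let j be the number exceeding 25. Then the total is ≥ 26·j + 0·(10 − j) = 0 + 26j.
So 26j ≤ 95 and j ≤ 3; hence at least 10 − 3 = 7 are ≤ 25.
Exactly 7 works: 7 values at 0 and 3 at 26 total 78; raise one of the low values by 17 (still ≤ 25) to hit 95.

7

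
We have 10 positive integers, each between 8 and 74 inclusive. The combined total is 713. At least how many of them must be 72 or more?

Suppose at most 10 − j of them reach 72; then j values are ≤ 71 and the rest ≤ 74.
The total is then ≤ 71·j + 74·(10 − j) = 740 − 3j. For this to be ≥ 713 we need j ≤ 9, so at least 10 − 9 = 1 must reach 72.
Exactly 1 works: 1 value at 74 and 9 at 71 total 713.

1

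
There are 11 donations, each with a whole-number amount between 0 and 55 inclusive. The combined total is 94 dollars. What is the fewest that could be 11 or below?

Each value above 11 is at least 12, contributing at least 12 − 0 = 12 above the floor 0.
The sum exceeds the floor total 0 by 94, so at most ⌊94/12⌋ = 7 exceed 11, and at least 4 are ≤ 11.
Exactly 4 works: 4 values at 0 and 7 at 12 total 84; raise one of the low values by 10 (still ≤ 11) to hit 94.

4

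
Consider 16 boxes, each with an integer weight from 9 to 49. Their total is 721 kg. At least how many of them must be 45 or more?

4

If only k of them are at least 45, the other 16 − k are at most 44, so the total is at most k·49 + (16 − k)·44.
This must reach 721, so k·49 + (16 − k)·44 ≥ 721, giving k ≥ 4.
Exactly 4 works: 4 values at 49 and 12 at 44 total 724; lower one of the high values by 3 (still ≥ 45) to hit 721.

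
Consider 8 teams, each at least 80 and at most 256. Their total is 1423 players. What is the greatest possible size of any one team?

Maximizing one value means minimizing the remaining 7.
The other 7 contribute at least 7 × 80 = 560, leaving at most 1423 − 560 = 863.
But each team is capped at 256, so the maximum is 256.
Achievable: one at 256 and the other 7 totalling 1167, which fits since 7 × 80 ≤ 1167 ≤ 7 × 256.

256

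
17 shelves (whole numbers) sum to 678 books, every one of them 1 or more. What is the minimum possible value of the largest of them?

40

If every one of the 17 were at most 39, the total would be at most 17 × 39 = 663 < 678.
Equality holds with 15 values of 40 and 2 values of 39.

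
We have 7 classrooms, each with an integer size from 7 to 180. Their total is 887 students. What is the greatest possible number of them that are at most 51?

2

Suppose k of them are at most 51. Those contribute at most 51 each and the rest at most 180 each.
So the total is at most 51k + 180(7 − k) = 1260 − 129k. This must still be ≥ 887, so k ≤ 2.
k = 2 is achieved by 2 values at 51 and 5 at 180, total 1002; lower one of the 180's by 115 (still > 51) to reach 887.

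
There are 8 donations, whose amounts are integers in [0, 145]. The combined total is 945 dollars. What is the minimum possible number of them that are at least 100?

4

Each value short of 100 is at most 99, costing at least 145 − 99 = 46 against the maximum total of 1160.
We can afford to lose at most 1160 − 945 = 215, so at most ⌊215/46⌋ = 4 fall short, and at least 4 are ≥ 100.
Exactly 4 works: 4 values at 145 and 4 at 99 total 976; lower one of the high values by 31 (still ≥ 100) to hit 945.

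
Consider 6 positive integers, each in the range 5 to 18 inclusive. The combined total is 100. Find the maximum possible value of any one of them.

Maximizing one value means minimizing the remaining 5.
The other 5 contribute at least 5 × 5 = 25, leaving at most 100 − 25 = 75.
But each integer is capped at 18, so the maximum is 18.
Achievable: one at 18 and the other 5 totalling 82, which fits since 5 × 5 ≤ 82 ≤ 5 × 18.

18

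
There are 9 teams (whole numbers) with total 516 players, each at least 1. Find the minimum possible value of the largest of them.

Some value must be at least ⌈516/9⌉ = 58, since 9 × 57 = 513 < 516.
Taking 6 copies of 57 and 3 copies of 58 gives exactly 516, so 58 is attained.

58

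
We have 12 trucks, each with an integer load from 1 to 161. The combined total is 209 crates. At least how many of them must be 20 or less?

Let j be the number exceeding 20. Then the total is ≥ 21·j + 1·(12 − j) = 12 + 20j.
So 20j ≤ 197 and j ≤ 9; hence at least 12 − 9 = 3 are ≤ 20.
Exactly 3 works: 3 values at 1 and 9 at 21 total 192; raise one of the low values by 17 (still ≤ 20) to hit 209.

3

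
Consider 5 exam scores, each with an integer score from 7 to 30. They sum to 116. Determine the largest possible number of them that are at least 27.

4

With k values at 27 or above and the rest at least 7, the sum is at least 35 + 20k.
Since the sum is 116, we need 20k ≤ 81, i.e. k ≤ 4.
k = 4 is achieved by 4 values at 27 and 1 at 7, total 115; add 1 to one value (staying below 27) to reach 116.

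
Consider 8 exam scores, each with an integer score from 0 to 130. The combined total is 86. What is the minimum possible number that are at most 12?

2

Each value above 12 is at least 13, contributing at least 13 − 0 = 13 above the floor 0.
The sum exceeds the floor total 0 by 86, so at most ⌊86/13⌋ = 6 exceed 12, and at least 2 are ≤ 12.
Exactly 2 works: 2 values at 0 and 6 at 13 total 78; raise one of the low values by 8 (still ≤ 12) to hit 86.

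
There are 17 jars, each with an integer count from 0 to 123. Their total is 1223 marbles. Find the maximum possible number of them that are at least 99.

With k values at 99 or above and the rest at least 0, the sum is at least 0 + 99k.
Since the sum is 1223, we need 99k ≤ 1223, i.e. k ≤ 12.
k = 12 is achieved by 12 values at 99 and 5 at 0, total 1188; add 35 to one value (staying below 99) to reach 1223.

12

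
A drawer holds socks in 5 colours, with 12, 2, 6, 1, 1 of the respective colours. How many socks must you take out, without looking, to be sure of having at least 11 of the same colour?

21

In the worst case you take as many as possible of each colour without reaching 11: 10 + 2 + 6 + 1 + 1 = 20.
The next one must give 11 of some colour, so 20 + 1 = 21.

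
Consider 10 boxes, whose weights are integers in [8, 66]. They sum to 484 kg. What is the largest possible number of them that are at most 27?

Each value at 27 or below falls at least 66 − 27 = 39 short of the ceiling 66.
The ceiling total is 10 × 66 = 660, and we need 484, so at most ⌊(660 − 484)/39⌋ = 4 can be that low.
k = 4 is achieved by 4 values at 27 and 6 at 66, total 504; lower one of the 66's by 20 (still > 27) to reach 484.

4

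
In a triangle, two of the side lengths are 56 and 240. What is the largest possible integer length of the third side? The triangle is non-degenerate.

295

The third side must be less than 56 + 240 = 296.
The largest integer below 296 is 295.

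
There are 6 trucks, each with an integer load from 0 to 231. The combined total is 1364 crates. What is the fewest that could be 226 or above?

3

Suppose at most 6 − j of them reach 226; then j values are ≤ 225 and the rest ≤ 231.
The total is then ≤ 225·j + 231·(6 − j) = 1386 − 6j. For this to be ≥ 1364 we need j ≤ 3, so at least 6 − 3 = 3 must reach 226.
Exactly 3 works: 3 values at 231 and 3 at 225 total 1368; lower one of the high values by 4 (still ≥ 226) to hit 1364.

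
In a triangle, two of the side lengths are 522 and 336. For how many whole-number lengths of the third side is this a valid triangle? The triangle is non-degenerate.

The triangle inequality gives |522 − 336| < c < 522 + 336, i.e. 186 < c < 858.
So c can be any integer from 187 to 857: 671 values.

671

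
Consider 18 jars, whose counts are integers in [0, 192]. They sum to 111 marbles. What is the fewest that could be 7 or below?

5

Let j be the number exceeding 7. Then the total is ≥ 8·j + 0·(18 − j) = 0 + 8j.
So 8j ≤ 111 and j ≤ 13; hence at least 18 − 13 = 5 are ≤ 7.
Exactly 5 works: 5 values at 0 and 13 at 8 total 104; raise one of the low values by 7 (still ≤ 7) to hit 111.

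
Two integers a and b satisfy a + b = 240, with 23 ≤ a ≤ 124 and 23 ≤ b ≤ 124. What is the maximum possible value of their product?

ab = a(240 − a) is maximized when a is as near 240/2 as the bounds allow.
Taking a = 120 and b = 120 (both in [23, 124]) gives ab = 14400.

14400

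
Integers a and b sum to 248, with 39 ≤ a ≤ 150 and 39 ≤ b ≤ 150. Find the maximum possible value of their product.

15376

With a + b fixed, ab peaks when the two are closest together.
Taking a = 124 and b = 124 (both in [39, 150]) gives ab = 15376.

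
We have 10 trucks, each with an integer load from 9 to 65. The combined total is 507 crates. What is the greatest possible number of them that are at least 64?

If k of the values are ≥ 64, the total is ≥ 64k + 9(10 − k).
Setting 64k + 9(10 − k) ≤ 507 gives 55k ≤ 417, so k ≤ 7.
k = 7 is achieved by 7 values at 64 and 3 at 9, total 475; add 32 to one value (staying below 64) to reach 507.

7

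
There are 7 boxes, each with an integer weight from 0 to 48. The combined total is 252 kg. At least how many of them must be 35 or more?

1

If only k of them are at least 35, the other 7 − k are at most 34, so the total is at most k·48 + (7 − k)·34.
This must reach 252, so k·48 + (7 − k)·34 ≥ 252, giving k ≥ 1.
Exactly 1 works: 1 value at 48 and 6 at 34 total 252.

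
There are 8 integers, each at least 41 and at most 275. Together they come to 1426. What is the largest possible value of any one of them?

Maximizing one value means minimizing the remaining 7.
The other 7 contribute at least 7 × 41 = 287, leaving at most 1426 − 287 = 1139.
But each integer is capped at 275, so the maximum is 275.
Achievable: one at 275 and the other 7 totalling 1151, which fits since 7 × 41 ≤ 1151 ≤ 7 × 275.

275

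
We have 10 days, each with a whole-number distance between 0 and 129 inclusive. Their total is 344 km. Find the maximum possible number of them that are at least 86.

4

Suppose k of them are at least 86. Those contribute at least 86 each and the other 10 − k at least 0 each.
So the total is at least 86k + 0(10 − k) = 0 + 86k. This must be ≤ 344, giving k ≤ 4.
k = 4 is achieved by 4 values at 86 and 6 at 0, total 344.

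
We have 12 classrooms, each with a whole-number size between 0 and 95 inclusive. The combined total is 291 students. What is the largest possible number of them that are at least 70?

Suppose k of them are at least 70. Those contribute at least 70 each and the other 12 − k at least 0 each.
So the total is at least 70k + 0(12 − k) = 0 + 70k. This must be ≤ 291, giving k ≤ 4.
k = 4 is achieved by 4 values at 70 and 8 at 0, total 280; add 11 to one value (staying below 70) to reach 291.

4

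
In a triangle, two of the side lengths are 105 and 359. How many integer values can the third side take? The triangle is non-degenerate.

The triangle inequality gives |105 − 359| < c < 105 + 359, i.e. 254 < c < 464.
So c can be any integer from 255 to 463: 209 values.

209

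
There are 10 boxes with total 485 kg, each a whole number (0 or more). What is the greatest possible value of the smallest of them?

The 10 values sum to 485, so their minimum is at most ⌊485/10⌋ = 48.
Equality holds with 5 values of 48 and 5 values of 49.

48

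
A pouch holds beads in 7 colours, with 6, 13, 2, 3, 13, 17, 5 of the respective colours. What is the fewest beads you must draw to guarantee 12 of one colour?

50

In the worst case you take as many as possible of each colour without reaching 12: 6 + 11 + 2 + 3 + 11 + 11 + 5 = 49.
The next one must give 12 of some colour, so 49 + 1 = 50.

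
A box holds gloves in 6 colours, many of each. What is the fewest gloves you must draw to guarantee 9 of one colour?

49

In the worst case you draw 8 of each of the 6 colours: 6 × 8 = 48.
One more forces 9 of some colour, so 48 + 1 = 49.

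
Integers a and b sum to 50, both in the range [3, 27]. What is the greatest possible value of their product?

625

ab = a(50 − a) is maximized when a is as near 50/2 as the bounds allow.
Taking a = 25 and b = 25 (both in [3, 27]) gives ab = 625.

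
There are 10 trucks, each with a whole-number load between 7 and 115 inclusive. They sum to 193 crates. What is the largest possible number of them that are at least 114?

1

Suppose k of them are at least 114. Those contribute at least 114 each and the other 10 − k at least 7 each.
So the total is at least 114k + 7(10 − k) = 70 + 107k. This must be ≤ 193, giving k ≤ 1.
k = 1 is achieved by 1 value at 114 and 9 at 7, total 177; add 16 to one value (staying below 114) to reach 193.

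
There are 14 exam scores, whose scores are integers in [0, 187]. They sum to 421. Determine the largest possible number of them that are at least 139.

3

Suppose k of them are at least 139. Those contribute at least 139 each and the other 14 − k at least 0 each.
So the total is at least 139k + 0(14 − k) = 0 + 139k. This must be ≤ 421, giving k ≤ 3.
k = 3 is achieved by 3 values at 139 and 11 at 0, total 417; add 4 to one value (staying below 139) to reach 421.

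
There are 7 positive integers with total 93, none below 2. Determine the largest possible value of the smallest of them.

13

If every one of the 7 were at least 14, the total would be at least 7 × 14 = 98 > 93.
Taking 5 copies of 13 and 2 copies of 14 gives exactly 93, so 13 is attained.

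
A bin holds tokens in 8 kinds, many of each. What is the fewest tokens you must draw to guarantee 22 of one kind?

In the worst case you draw 21 of each of the 8 kinds: 8 × 21 = 168.
One more forces 22 of some kind, so 168 + 1 = 169.

169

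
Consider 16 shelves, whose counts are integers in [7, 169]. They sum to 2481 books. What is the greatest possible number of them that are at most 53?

1

Suppose k of them are at most 53. Those contribute at most 53 each and the rest at most 169 each.
So the total is at most 53k + 169(16 − k) = 2704 − 116k. This must still be ≥ 2481, so k ≤ 1.
k = 1 is achieved by 1 value at 53 and 15 at 169, total 2588; lower one of the 169's by 107 (still > 53) to reach 2481.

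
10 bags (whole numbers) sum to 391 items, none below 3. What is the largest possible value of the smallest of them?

The 10 values sum to 391, so their minimum is at most ⌊391/10⌋ = 39.
Achievable: 9 of them at 39 and 1 at 40 total 391.

39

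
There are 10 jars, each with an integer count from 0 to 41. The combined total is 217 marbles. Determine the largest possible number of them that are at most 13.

Suppose k of them are at most 13. Those contribute at most 13 each and the rest at most 41 each.
So the total is at most 13k + 41(10 − k) = 410 − 28k. This must still be ≥ 217, so k ≤ 6.
k = 6 is achieved by 6 values at 13 and 4 at 41, total 242; lower one of the 41's by 25 (still > 13) to reach 217.

6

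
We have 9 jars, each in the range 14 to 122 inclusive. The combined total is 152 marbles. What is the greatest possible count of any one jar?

40

To make one jar as large as possible, make the other 8 as small as possible.
The other 8 contribute at least 8 × 14 = 112, leaving at most 152 − 112 = 40.
Since 40 ≤ 122, this is achievable: one at 40 and 8 at 14.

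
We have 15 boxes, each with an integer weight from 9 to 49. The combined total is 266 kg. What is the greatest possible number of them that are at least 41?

4

With k values at 41 or above and the rest at least 9, the sum is at least 135 + 32k.
Since the sum is 266, we need 32k ≤ 131, i.e. k ≤ 4.
k = 4 is achieved by 4 values at 41 and 11 at 9, total 263; add 3 to one value (staying below 41) to reach 266.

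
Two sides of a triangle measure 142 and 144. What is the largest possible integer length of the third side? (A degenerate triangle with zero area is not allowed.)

285

The third side must be less than 142 + 144 = 286.
The largest integer below 286 is 285.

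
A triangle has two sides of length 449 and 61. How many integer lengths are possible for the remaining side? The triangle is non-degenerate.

The triangle inequality gives |449 − 61| < c < 449 + 61, i.e. 388 < c < 510.
So c can be any integer from 389 to 509: 121 values.

121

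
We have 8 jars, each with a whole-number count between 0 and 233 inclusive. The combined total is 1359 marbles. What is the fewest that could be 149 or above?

3

Suppose at most 8 − j of them reach 149; then j values are ≤ 148 and the rest ≤ 233.
The total is then ≤ 148·j + 233·(8 − j) = 1864 − 85j. For this to be ≥ 1359 we need j ≤ 5, so at least 8 − 5 = 3 must reach 149.
Exactly 3 works: 3 values at 233 and 5 at 148 total 1439; lower one of the high values by 80 (still ≥ 149) to hit 1359.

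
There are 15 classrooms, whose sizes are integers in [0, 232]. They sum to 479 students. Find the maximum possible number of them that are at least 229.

2

If k of the values are ≥ 229, the total is ≥ 229k + 0(15 − k).
Setting 229k + 0(15 − k) ≤ 479 gives 229k ≤ 479, so k ≤ 2.
k = 2 is achieved by 2 values at 229 and 13 at 0, total 458; add 21 to one value (staying below 229) to reach 479.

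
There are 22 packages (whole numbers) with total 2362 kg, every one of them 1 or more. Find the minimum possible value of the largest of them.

The 22 values sum to 2362, so their maximum is at least ⌈2362/22⌉ = 108.
Achievable: 8 of them at 108 and 14 at 107 total 2362.

108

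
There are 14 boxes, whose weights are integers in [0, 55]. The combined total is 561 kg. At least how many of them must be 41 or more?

1

Suppose at most 14 − j of them reach 41; then j values are ≤ 40 and the rest ≤ 55.
The total is then ≤ 40·j + 55·(14 − j) = 770 − 15j. For this to be ≥ 561 we need j ≤ 13, so at least 14 − 13 = 1 must reach 41.
Exactly 1 works: 1 value at 55 and 13 at 40 total 575; lower one of the high values by 14 (still ≥ 41) to hit 561.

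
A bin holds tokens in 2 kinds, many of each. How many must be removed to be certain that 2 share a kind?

You could draw 1 of every kind without reaching 2 of any — 2 in all.
One more forces 2 of some kind, so 2 + 1 = 3.

3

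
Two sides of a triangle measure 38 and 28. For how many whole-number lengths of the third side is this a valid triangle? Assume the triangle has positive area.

55

The triangle inequality gives |38 − 28| < c < 38 + 28, i.e. 10 < c < 66.
So c can be any integer from 11 to 65: 55 values.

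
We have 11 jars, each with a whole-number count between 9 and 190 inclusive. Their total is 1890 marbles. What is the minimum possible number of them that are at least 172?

1

If only k of them are at least 172, the other 11 − k are at most 171, so the total is at most k·190 + (11 − k)·171.
This must reach 1890, so k·190 + (11 − k)·171 ≥ 1890, giving k ≥ 1.
Exactly 1 works: 1 value at 190 and 10 at 171 total 1900; lower one of the high values by 10 (still ≥ 172) to hit 1890.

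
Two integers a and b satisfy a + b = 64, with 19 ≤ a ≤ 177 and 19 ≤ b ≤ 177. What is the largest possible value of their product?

1024

ab = a(64 − a) is maximized when a is as near 64/2 as the bounds allow.
Taking a = 32 and b = 32 (both in [19, 177]) gives ab = 1024.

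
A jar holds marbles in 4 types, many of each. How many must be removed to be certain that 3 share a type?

9

You could draw 2 of every type without reaching 3 of any — 8 in all.
One more forces 3 of some type, so 8 + 1 = 9.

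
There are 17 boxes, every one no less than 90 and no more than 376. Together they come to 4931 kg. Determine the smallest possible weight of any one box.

Minimizing one value means maximizing the remaining 16.
The other 16 can take up 16 × 376 = 6016 ≥ 4931 − 90, so one box can sit at its floor of 90.
Achievable: one at 90 and the other 16 totalling 4841, which fits since 16 × 90 ≤ 4841 ≤ 16 × 376.

90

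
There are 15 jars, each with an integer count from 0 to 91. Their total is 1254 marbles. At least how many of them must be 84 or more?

2

If only k of them are at least 84, the other 15 − k are at most 83, so the total is at most k·91 + (15 − k)·83.
This must reach 1254, so k·91 + (15 − k)·83 ≥ 1254, giving k ≥ 2.
Exactly 2 works: 2 values at 91 and 13 at 83 total 1261; lower one of the high values by 7 (still ≥ 84) to hit 1254.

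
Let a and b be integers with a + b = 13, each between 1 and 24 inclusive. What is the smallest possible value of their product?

12

For a fixed sum, ab is smallest when a and b are as far apart as possible.
At the endpoint a = 1, b = 13 − 1 = 12, so ab = 1 × 12 = 12.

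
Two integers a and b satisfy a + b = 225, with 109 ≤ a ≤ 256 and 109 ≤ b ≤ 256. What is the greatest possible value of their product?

12656

With a + b fixed, ab peaks when the two are closest together.
Taking a = 112 and b = 113 (both in [109, 256]) gives ab = 12656.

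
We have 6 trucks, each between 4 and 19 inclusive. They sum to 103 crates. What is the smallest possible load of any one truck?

Minimizing one value means maximizing the remaining 5.
The other 5 contribute at most 5 × 19 = 95, leaving at least 103 − 95 = 8.
Since 8 ≥ 4, this is achievable: one at 8 and 5 at 19.

8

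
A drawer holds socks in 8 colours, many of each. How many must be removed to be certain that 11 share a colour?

In the worst case you draw 10 of each of the 8 colours: 8 × 10 = 80.
One more forces 11 of some colour, so 80 + 1 = 81.

81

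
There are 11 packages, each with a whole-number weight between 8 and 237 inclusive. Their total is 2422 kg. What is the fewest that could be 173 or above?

Each value short of 173 is at most 172, costing at least 237 − 172 = 65 against the maximum total of 2607.
We can afford to lose at most 2607 − 2422 = 185, so at most ⌊185/65⌋ = 2 fall short, and at least 9 are ≥ 173.
Exactly 9 works: 9 values at 237 and 2 at 172 total 2477; lower one of the high values by 55 (still ≥ 173) to hit 2422.

9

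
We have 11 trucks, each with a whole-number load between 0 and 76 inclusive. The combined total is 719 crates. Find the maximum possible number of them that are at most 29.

2

Suppose k of them are at most 29. Those contribute at most 29 each and the rest at most 76 each.
So the total is at most 29k + 76(11 − k) = 836 − 47k. This must still be ≥ 719, so k ≤ 2.
k = 2 is achieved by 2 values at 29 and 9 at 76, total 742; lower one of the 76's by 23 (still > 29) to reach 719.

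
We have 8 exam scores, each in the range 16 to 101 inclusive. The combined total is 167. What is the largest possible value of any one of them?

Maximizing one value means minimizing the remaining 7.
The other 7 contribute at least 7 × 16 = 112, leaving at most 167 − 112 = 55.
Since 55 ≤ 101, this is achievable: one at 55 and 7 at 16.

55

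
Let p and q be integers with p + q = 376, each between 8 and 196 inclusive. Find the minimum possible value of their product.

35280

Since p + q is fixed, pushing one of them to its bound minimizes the product.
At the endpoint p = 180, q = 376 − 180 = 196, so pq = 180 × 196 = 35280.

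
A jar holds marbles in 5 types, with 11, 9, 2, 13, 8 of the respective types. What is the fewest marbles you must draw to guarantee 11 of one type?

In the worst case you take as many as possible of each type without reaching 11: 10 + 9 + 2 + 10 + 8 = 39.
The next one must give 11 of some type, so 39 + 1 = 40.

40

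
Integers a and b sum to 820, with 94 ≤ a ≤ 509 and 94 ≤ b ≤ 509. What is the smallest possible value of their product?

ab = a(820 − a) is concave in a, so over [311, 509] it is minimized at an endpoint.
The extreme feasible split is a = 311, b = 509, giving ab = 158299.

158299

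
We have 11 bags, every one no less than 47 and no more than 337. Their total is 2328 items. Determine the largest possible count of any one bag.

337

Maximizing one value means minimizing the remaining 10.
The other 10 contribute at least 10 × 47 = 470, leaving at most 2328 − 470 = 1858.
But each bag is capped at 337, so the maximum is 337.
Achievable: one at 337 and the other 10 totalling 1991, which fits since 10 × 47 ≤ 1991 ≤ 10 × 337.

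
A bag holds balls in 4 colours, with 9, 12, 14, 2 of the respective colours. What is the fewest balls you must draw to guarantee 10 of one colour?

30

In the worst case you take as many as possible of each colour without reaching 10: 9 + 9 + 9 + 2 = 29.
The next one must give 10 of some colour, so 29 + 1 = 30.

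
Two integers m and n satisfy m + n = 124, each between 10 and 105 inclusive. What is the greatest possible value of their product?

For a fixed sum, the product mn is largest when m and n are as close as possible.
Taking m = 62 and n = 62 (both in [10, 105]) gives mn = 3844.

3844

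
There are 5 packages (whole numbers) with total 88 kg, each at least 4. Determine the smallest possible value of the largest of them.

18

Some value must be at least ⌈88/5⌉ = 18, since 5 × 17 = 85 < 88.
Achievable: 3 of them at 18 and 2 at 17 total 88.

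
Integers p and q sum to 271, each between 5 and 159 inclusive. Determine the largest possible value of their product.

pq = p(271 − p) is maximized when p is as near 271/2 as the bounds allow.
Taking p = 135 and q = 136 (both in [5, 159]) gives pq = 18360.

18360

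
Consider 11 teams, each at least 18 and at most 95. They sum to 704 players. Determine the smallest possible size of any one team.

18

To make one team as small as possible, make the other 10 as large as possible.
The other 10 can take up 10 × 95 = 950 ≥ 704 − 18, so one team can sit at its floor of 18.
Achievable: one at 18 and the other 10 totalling 686, which fits since 10 × 18 ≤ 686 ≤ 10 × 95.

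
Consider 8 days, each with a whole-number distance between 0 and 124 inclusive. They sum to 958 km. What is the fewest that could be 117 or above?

4

If only k of them are at least 117, the other 8 − k are at most 116, so the total is at most k·124 + (8 − k)·116.
This must reach 958, so k·124 + (8 − k)·116 ≥ 958, giving k ≥ 4.
Exactly 4 works: 4 values at 124 and 4 at 116 total 960; lower one of the high values by 2 (still ≥ 117) to hit 958.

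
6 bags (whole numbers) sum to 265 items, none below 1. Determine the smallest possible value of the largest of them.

If every one of the 6 were at most 44, the total would be at most 6 × 44 = 264 < 265.
Achievable: 1 of them at 45 and 5 at 44 total 265.

45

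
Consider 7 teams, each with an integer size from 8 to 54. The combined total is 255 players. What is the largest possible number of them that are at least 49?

4

With k values at 49 or above and the rest at least 8, the sum is at least 56 + 41k.
Since the sum is 255, we need 41k ≤ 199, i.e. k ≤ 4.
k = 4 is achieved by 4 values at 49 and 3 at 8, total 220; add 35 to one value (staying below 49) to reach 255.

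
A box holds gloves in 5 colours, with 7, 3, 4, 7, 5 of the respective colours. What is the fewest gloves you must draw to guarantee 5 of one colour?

20

In the worst case you take as many as possible of each colour without reaching 5: 4 + 3 + 4 + 4 + 4 = 19.
The next one must give 5 of some colour, so 19 + 1 = 20.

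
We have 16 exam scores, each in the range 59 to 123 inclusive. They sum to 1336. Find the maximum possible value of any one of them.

To make one score as large as possible, make the other 15 as small as possible.
The other 15 contribute at least 15 × 59 = 885, leaving at most 1336 − 885 = 451.
But each score is capped at 123, so the maximum is 123.
Achievable: one at 123 and the other 15 totalling 1213, which fits since 15 × 59 ≤ 1213 ≤ 15 × 123.

123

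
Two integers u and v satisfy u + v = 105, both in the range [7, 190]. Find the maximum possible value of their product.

For a fixed sum, the product uv is largest when u and v are as close as possible.
Taking u = 52 and v = 53 (both in [7, 190]) gives uv = 2756.

2756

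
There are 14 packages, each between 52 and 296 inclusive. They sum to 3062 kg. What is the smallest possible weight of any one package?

52

Minimizing one value means maximizing the remaining 13.
The other 13 can take up 13 × 296 = 3848 ≥ 3062 − 52, so one package can sit at its floor of 52.
Achievable: one at 52 and the other 13 totalling 3010, which fits since 13 × 52 ≤ 3010 ≤ 13 × 296.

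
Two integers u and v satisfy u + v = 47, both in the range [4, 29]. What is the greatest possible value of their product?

552

For a fixed sum, the product uv is largest when u and v are as close as possible.
Taking u = 23 and v = 24 (both in [4, 29]) gives uv = 552.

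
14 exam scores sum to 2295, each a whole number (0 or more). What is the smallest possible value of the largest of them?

164

If every one of the 14 were at most 163, the total would be at most 14 × 163 = 2282 < 2295.
Equality holds with 13 values of 164 and 1 value of 163.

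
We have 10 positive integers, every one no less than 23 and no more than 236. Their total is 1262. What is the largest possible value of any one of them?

236

To make one integer as large as possible, make the other 9 as small as possible.
The other 9 contribute at least 9 × 23 = 207, leaving at most 1262 − 207 = 1055.
But each integer is capped at 236, so the maximum is 236.
Achievable: one at 236 and the other 9 totalling 1026, which fits since 9 × 23 ≤ 1026 ≤ 9 × 236.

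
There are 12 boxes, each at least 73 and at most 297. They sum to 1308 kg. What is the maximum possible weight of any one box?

297

To make one box as large as possible, make the other 11 as small as possible.
The other 11 contribute at least 11 × 73 = 803, leaving at most 1308 − 803 = 505.
But each box is capped at 297, so the maximum is 297.
Achievable: one at 297 and the other 11 totalling 1011, which fits since 11 × 73 ≤ 1011 ≤ 11 × 297.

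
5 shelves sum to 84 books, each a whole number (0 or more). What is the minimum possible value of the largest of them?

17

Some value must be at least ⌈84/5⌉ = 17, since 5 × 16 = 80 < 84.
Achievable: 4 of them at 17 and 1 at 16 total 84.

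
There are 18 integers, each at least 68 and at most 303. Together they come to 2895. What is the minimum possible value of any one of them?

To make one integer as small as possible, make the other 17 as large as possible.
The other 17 can take up 17 × 303 = 5151 ≥ 2895 − 68, so one integer can sit at its floor of 68.
Achievable: one at 68 and the other 17 totalling 2827, which fits since 17 × 68 ≤ 2827 ≤ 17 × 303.

68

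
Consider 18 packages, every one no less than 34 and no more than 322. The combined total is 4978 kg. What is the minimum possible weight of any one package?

Minimizing one value means maximizing the remaining 17.
The other 17 can take up 17 × 322 = 5474 ≥ 4978 − 34, so one package can sit at its floor of 34.
Achievable: one at 34 and the other 17 totalling 4944, which fits since 17 × 34 ≤ 4944 ≤ 17 × 322.

34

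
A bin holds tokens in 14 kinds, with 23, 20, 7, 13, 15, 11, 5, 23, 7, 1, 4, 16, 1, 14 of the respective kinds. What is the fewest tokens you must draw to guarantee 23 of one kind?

159

In the worst case you take as many as possible of each kind without reaching 23: 22 + 20 + 7 + 13 + 15 + 11 + 5 + 22 + 7 + 1 + 4 + 16 + 1 + 14 = 158.
The next one must give 23 of some kind, so 158 + 1 = 159.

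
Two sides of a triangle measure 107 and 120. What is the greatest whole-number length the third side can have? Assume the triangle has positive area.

226

The third side must be less than 107 + 120 = 227.
The largest integer below 227 is 226.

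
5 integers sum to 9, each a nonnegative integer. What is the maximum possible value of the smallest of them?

The 5 values sum to 9, so their minimum is at most ⌊9/5⌋ = 1.
Achievable: 1 of them at 1 and 4 at 2 total 9.

1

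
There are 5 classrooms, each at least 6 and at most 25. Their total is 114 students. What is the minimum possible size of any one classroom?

14

Minimizing one value means maximizing the remaining 4.
The other 4 contribute at most 4 × 25 = 100, leaving at least 114 − 100 = 14.
Since 14 ≥ 6, this is achievable: one at 14 and 4 at 25.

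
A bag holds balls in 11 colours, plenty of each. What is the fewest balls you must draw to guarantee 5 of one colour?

You could draw 4 of every colour without reaching 5 of any — 44 in all.
One more forces 5 of some colour, so 44 + 1 = 45.

45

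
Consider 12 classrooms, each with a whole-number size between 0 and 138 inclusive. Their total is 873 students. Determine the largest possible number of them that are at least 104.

8

Suppose k of them are at least 104. Those contribute at least 104 each and the other 12 − k at least 0 each.
So the total is at least 104k + 0(12 − k) = 0 + 104k. This must be ≤ 873, giving k ≤ 8.
k = 8 is achieved by 8 values at 104 and 4 at 0, total 832; add 41 to one value (staying below 104) to reach 873.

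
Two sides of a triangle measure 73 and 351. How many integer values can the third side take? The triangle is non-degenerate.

The triangle inequality gives |73 − 351| < c < 73 + 351, i.e. 278 < c < 424.
So c can be any integer from 279 to 423: 145 values.

145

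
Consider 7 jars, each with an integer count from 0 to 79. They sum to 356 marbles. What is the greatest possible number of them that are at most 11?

2

Each value at 11 or below falls at least 79 − 11 = 68 short of the ceiling 79.
The ceiling total is 7 × 79 = 553, and we need 356, so at most ⌊(553 − 356)/68⌋ = 2 can be that low.
k = 2 is achieved by 2 values at 11 and 5 at 79, total 417; lower one of the 79's by 61 (still > 11) to reach 356.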